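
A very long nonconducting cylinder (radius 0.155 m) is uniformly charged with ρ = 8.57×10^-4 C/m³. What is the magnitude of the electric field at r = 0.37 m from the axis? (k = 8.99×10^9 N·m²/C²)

Choose a coaxial cylinder of radius r = 0.37 m (arbitrary length L) as the Gaussian surface (r > 0.155 m, full cross-section enclosed).
λ_enc = ρ·πR² = (8.57e-4)π(0.155)² = 6.468×10^-5 C/m.
Gauss's law: E·2πrL = λ_enc L/ε₀.
E = 2k|λ_enc|/r = 2(8.99×10^9)(6.468×10^-5)/(0.37) = 3.14e6 N/C.

E ≈ 3.14×10^6 N/C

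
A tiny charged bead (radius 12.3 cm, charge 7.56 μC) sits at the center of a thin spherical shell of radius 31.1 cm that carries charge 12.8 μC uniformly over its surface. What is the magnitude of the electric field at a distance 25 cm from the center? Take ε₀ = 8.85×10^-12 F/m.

Symmetry ⇒ E = E(r) r̂. Gaussian sphere of radius r = 25 cm (between the bodies, 12.3 cm < r < 31.1 cm).
The shell at 31.1 cm lies outside the Gaussian surface, so Q_enc = 7.56 μC = 7.56×10^-6 C.
Applying ∮E·dA = Q_enc/ε₀ with Φ = E(4πr²):
E = |Q_enc|/(4πε₀r²) = (7.56e-6)/(4π·8.85×10^-12·(0.25)²) = 1.09e6 N/C.

E = 1.09×10^6 N/C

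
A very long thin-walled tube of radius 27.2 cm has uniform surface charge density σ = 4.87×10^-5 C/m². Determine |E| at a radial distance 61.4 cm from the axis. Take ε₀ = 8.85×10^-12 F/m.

|E| ≈ 2.44×10^6 N/C

Coaxial Gaussian cylinder, radius r = 61.4 cm, length L (r > 27.2 cm).
The whole shell is enclosed: λ_enc = σ·2πR = (4.87×10^-5)·2π·(0.272) = 8.323×10^-5 C/m.
Applying ∮E·dA = Q_enc/ε₀ with the end caps contributing no flux:
E = |λ_enc|/(2πε₀r) = (8.323×10^-5)/(2π·8.85×10^-12·0.614) = 2.44×10^6 N/C.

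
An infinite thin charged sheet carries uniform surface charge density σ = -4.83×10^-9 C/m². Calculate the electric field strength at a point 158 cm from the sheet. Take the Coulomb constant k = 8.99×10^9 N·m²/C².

|E| ≈ 273 N/C

Choose a cylindrical pillbox piercing the sheet, end faces (area A) parallel to it.
Only the two end caps contribute flux: Φ = 2EA. With Q_enc = σA, Gauss's law gives E = |σ|/(2ε₀).
E = 2πk|σ| = 2π(8.99×10^9)(4.83e-9) = 273 N/C.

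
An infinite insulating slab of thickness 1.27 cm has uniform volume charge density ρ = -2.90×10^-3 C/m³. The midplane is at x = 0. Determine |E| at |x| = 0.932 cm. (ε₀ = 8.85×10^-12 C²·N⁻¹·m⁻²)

|E| = 2.08×10^6 N/C

The point |x| = 0.932 cm lies outside the slab (half-thickness 0.00635 m). A symmetric pillbox spanning the full slab encloses Q_enc = ρ·d·A.
Flux = 2EA ⇒ E = |ρ|d/(2ε₀), independent of distance outside.
E = (2.90×10^-3)(0.0127)/(2·8.85×10^-12) = 2.08e6 N/C.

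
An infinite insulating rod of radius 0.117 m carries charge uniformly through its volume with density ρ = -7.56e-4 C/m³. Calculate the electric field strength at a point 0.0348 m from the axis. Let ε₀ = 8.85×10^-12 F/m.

E = 1.49e6 N/C

Coaxial Gaussian cylinder, radius r = 0.0348 m, length L (r < R).
Charge inside radius r per length L is ρ·πr²·L, so λ_enc = ρπr² = -2.876e-6 C/m.
By Gauss's law (flux through the curved wall only), E·2πrL = λ_enc L/ε₀.
E = |λ_enc|/(2πε₀r) = (2.876×10^-6)/(2π·8.85×10^-12·0.0348) = 1.49e6 N/C.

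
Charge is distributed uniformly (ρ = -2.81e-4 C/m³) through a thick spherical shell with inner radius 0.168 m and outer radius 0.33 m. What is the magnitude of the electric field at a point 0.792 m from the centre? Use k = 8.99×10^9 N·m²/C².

|E| ≈ 5.26×10^5 N/C

By spherical symmetry E is radial; choose a Gaussian sphere of radius r = 0.792 m (r > 0.33 m, enclosing the whole shell).
Q_enc = ρ·(4π/3)(b³ − a³) = (-2.81e-4)·(4π/3)·((0.33)³ − (0.168)³) = -3.672e-5 C.
Gauss's law: E·4πr² = Q_enc/ε₀.
E = k|Q_enc|/r² = (8.99×10^9)(3.672×10^-5)/(0.792)² = 5.26×10^5 N/C.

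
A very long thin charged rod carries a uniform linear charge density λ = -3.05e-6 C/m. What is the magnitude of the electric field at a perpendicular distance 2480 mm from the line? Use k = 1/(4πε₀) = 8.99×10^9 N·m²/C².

Choose a coaxial cylinder of radius r = 2480 mm (arbitrary length L) as the Gaussian surface.
Q_enc = λL, so λ_enc = -3.05×10^-6 C/m.
By Gauss's law (flux through the curved wall only), E·2πrL = λ_enc L/ε₀.
E = 2k|λ_enc|/r = 2(8.99×10^9)(3.05e-6)/(2.48) = 2.21e4 N/C.

|E| = 2.21×10^4 V/m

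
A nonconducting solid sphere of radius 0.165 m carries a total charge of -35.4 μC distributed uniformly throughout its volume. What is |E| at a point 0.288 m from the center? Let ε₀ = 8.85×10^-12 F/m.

By spherical symmetry E is radial; choose a Gaussian sphere of radius r = 0.288 m (r > R, so the entire charge is enclosed).
Q_enc = -35.4 μC = -3.54×10^-5 C.
Applying ∮E·dA = Q_enc/ε₀ with Φ = E(4πr²):
E = |Q_enc|/(4πε₀r²) = (3.54×10^-5)/(4π·8.85×10^-12·(0.288)²) = 3.84×10^6 N/C.

E ≈ 3.84e6 N/C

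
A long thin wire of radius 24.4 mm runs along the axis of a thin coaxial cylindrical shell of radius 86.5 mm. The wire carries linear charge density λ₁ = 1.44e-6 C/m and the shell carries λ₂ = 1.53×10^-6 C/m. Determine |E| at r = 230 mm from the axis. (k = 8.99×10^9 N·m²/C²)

|E| ≈ 2.32×10^5 N/C

By cylindrical symmetry E is radial; use a coaxial Gaussian cylinder of radius 230 mm and length L (r > 86.5 mm, enclosing both).
λ_enc = λ₁ + λ₂ = (1.44×10^-6) + (1.53e-6) = 2.97×10^-6 C/m.
By Gauss's law (flux through the curved wall only), E·2πrL = λ_enc L/ε₀.
E = 2k|λ_enc|/r = 2(8.99×10^9)(2.97×10^-6)/(0.23) = 2.32×10^5 N/C.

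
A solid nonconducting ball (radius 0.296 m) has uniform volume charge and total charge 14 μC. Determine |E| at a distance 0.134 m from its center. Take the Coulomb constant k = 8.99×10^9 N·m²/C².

Use a concentric Gaussian sphere at r = 0.134 m (r < R).
For a uniform sphere the enclosed fraction is (r/R)³, so Q_enc = (14 μC)(0.134/0.296)³ = 1.299e-6 C.
Gauss's law: E·4πr² = Q_enc/ε₀.
E = k|Q_enc|/r² = (8.99×10^9)(1.299×10^-6)/(0.134)² = 6.50×10^5 N/C.

E ≈ 6.50×10^5 V/m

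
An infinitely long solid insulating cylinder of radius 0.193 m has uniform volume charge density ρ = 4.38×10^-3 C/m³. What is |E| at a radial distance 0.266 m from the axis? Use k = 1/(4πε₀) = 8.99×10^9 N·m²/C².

3.46e7 N/C

Take a coaxial cylindrical Gaussian surface of radius r = 0.266 m and length L (r > 0.193 m, full cross-section enclosed).
λ_enc = ρ·πR² = (4.38×10^-3)π(0.193)² = 5.126×10^-4 C/m.
Since E is radial and uniform over the curved surface, Φ = E·2πrL = Q_enc/ε₀ = λ_enc L/ε₀.
E = 2k|λ_enc|/r = 2(8.99×10^9)(5.126e-4)/(0.266) = 3.46×10^7 N/C.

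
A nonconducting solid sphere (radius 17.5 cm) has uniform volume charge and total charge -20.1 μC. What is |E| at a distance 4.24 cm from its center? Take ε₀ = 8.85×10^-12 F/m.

1.43e6 N/C

Use a concentric Gaussian sphere at r = 4.24 cm (r < R).
For a uniform sphere the enclosed fraction is (r/R)³, so Q_enc = (-20.1 μC)(0.0424/0.175)³ = -2.859×10^-7 C.
Gauss's law: E·4πr² = Q_enc/ε₀.
E = |Q_enc|/(4πε₀r²) = (2.859×10^-7)/(4π·8.85×10^-12·(0.0424)²) = 1.43×10^6 N/C.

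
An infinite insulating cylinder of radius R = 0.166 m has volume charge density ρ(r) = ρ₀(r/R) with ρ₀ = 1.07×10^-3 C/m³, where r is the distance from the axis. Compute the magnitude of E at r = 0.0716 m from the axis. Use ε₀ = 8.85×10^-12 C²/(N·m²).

E = 1.24×10^6 N/C

Choose a coaxial cylinder of radius r = 0.0716 m (arbitrary length L) as the Gaussian surface (r < R).
λ_enc = ∫₀^r ρ(r')·2πr' dr' = (2πρ₀/R)·r^3/3 = 4.955×10^-6 C/m.
Gauss's law: E·2πrL = λ_enc L/ε₀.
E = |λ_enc|/(2πε₀r) = (4.955×10^-6)/(2π·8.85×10^-12·0.0716) = 1.24e6 N/C.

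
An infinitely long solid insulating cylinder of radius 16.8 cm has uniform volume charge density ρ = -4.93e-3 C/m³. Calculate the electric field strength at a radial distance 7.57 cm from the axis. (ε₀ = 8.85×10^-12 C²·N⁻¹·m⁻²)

E = 2.11×10^7 V/m

Choose a coaxial cylinder of radius r = 7.57 cm (arbitrary length L) as the Gaussian surface (r < R).
Charge inside radius r per length L is ρ·πr²·L, so λ_enc = ρπr² = -8.875×10^-5 C/m.
By Gauss's law (flux through the curved wall only), E·2πrL = λ_enc L/ε₀.
E = |λ_enc|/(2πε₀r) = (8.875×10^-5)/(2π·8.85×10^-12·0.0757) = 2.11×10^7 N/C.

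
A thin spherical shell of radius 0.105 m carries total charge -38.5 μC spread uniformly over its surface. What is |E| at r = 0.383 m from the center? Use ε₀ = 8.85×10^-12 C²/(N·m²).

Take a concentric spherical Gaussian surface of radius r = 0.383 m (r > 0.105 m).
The entire shell is enclosed: Q_enc = -3.85e-5 C.
Since E is radial and uniform over the Gaussian sphere, Φ = E·4πr² = Q_enc/ε₀.
E = |Q_enc|/(4πε₀r²) = (3.85×10^-5)/(4π·8.85×10^-12·(0.383)²) = 2.36e6 N/C.

2.36×10^6 N/C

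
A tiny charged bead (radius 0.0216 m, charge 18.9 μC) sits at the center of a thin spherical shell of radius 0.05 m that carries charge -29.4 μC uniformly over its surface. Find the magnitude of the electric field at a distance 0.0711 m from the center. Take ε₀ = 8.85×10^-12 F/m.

Symmetry ⇒ E = E(r) r̂. Gaussian sphere of radius r = 0.0711 m (r > 0.05 m, enclosing both).
Q_enc = (18.9 μC) + (-29.4 μC) = -1.05e-5 C.
Gauss's law: E·4πr² = Q_enc/ε₀.
E = |Q_enc|/(4πε₀r²) = (1.05×10^-5)/(4π·8.85×10^-12·(0.0711)²) = 1.87×10^7 N/C.

E ≈ 1.87×10^7 N/C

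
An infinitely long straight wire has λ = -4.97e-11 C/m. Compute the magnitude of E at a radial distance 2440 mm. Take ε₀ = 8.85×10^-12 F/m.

E ≈ 0.366 N/C

By cylindrical symmetry E is radial; use a coaxial Gaussian cylinder of radius 2440 mm and length L.
Q_enc = λL, so λ_enc = -4.97×10^-11 C/m.
Applying ∮E·dA = Q_enc/ε₀ with the end caps contributing no flux:
E = |λ_enc|/(2πε₀r) = (4.97×10^-11)/(2π·8.85×10^-12·2.44) = 0.366 N/C.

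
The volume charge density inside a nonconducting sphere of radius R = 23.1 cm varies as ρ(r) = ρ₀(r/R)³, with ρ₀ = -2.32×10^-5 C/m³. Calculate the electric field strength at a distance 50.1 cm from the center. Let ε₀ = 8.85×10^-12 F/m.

E ≈ 2.15e4 N/C

By spherical symmetry E is radial; choose a Gaussian sphere of radius r = 50.1 cm (r > R, all charge enclosed).
Q_enc = 4π ∫₀^R ρ₀(r'/R)^3 r'² dr' = 4πρ₀R³/6 = -5.989e-7 C.
Since E is radial and uniform over the Gaussian sphere, Φ = E·4πr² = Q_enc/ε₀.
E = |Q_enc|/(4πε₀r²) = (5.989×10^-7)/(4π·8.85×10^-12·(0.501)²) = 2.15×10^4 N/C.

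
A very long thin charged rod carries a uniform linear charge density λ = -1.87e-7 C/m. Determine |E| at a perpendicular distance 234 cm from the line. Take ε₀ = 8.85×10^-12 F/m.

Coaxial Gaussian cylinder, radius r = 234 cm, length L.
Q_enc = λL, so λ_enc = -1.87e-7 C/m.
Gauss's law: E·2πrL = λ_enc L/ε₀.
E = |λ_enc|/(2πε₀r) = (1.87e-7)/(2π·8.85×10^-12·2.34) = 1.44e3 N/C.

|E| ≈ 1.44×10^3 N/C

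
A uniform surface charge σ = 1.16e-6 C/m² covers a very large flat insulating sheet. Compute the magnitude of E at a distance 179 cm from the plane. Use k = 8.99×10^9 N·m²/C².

By planar symmetry E is perpendicular to the sheet and uniform; use a Gaussian pillbox with flat faces of area A on each side of the sheet.
Only the two end caps contribute flux: Φ = 2EA. With Q_enc = σA, Gauss's law gives E = |σ|/(2ε₀).
E = 2πk|σ| = 2π(8.99×10^9)(1.16×10^-6) = 6.55×10^4 N/C.

|E| ≈ 6.55e4 V/m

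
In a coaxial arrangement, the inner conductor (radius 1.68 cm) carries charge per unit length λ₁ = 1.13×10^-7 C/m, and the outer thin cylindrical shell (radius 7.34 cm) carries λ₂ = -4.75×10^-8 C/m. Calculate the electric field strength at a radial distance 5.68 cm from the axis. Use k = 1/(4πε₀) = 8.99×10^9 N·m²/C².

By cylindrical symmetry E is radial; use a coaxial Gaussian cylinder of radius 5.68 cm and length L (between the conductors, 1.68 cm < r < 7.34 cm).
The shell at 7.34 cm lies outside the Gaussian surface, so λ_enc = λ₁ = 1.13×10^-7 C/m.
Applying ∮E·dA = Q_enc/ε₀ with the end caps contributing no flux:
E = 2k|λ_enc|/r = 2(8.99×10^9)(1.13×10^-7)/(0.0568) = 3.58e4 N/C.

E = 3.58×10^4 V/m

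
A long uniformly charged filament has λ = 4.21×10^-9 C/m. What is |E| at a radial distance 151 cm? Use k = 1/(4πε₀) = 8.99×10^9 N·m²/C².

50.1 N/C

By cylindrical symmetry E is radial; use a coaxial Gaussian cylinder of radius 151 cm and length L.
Q_enc = λL, so λ_enc = 4.21×10^-9 C/m.
Applying ∮E·dA = Q_enc/ε₀ with the end caps contributing no flux:
E = 2k|λ_enc|/r = 2(8.99×10^9)(4.21×10^-9)/(1.51) = 50.1 N/C.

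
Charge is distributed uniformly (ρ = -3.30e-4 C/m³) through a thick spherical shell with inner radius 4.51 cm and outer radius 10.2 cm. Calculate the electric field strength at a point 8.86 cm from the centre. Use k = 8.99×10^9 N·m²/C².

9.56×10^5 N/C

Symmetry ⇒ E = E(r) r̂. Gaussian sphere of radius r = 8.86 cm (within the shell material, 4.51 cm < r < 10.2 cm).
Only the shell between 4.51 cm and r is enclosed: Q_enc = ρ·(4π/3)(r³ − a³) = (-3.30×10^-4)·(4π/3)·((0.0886)³ − (0.0451)³) = -8.346×10^-7 C.
By Gauss's law, ∮E·dA = E·4πr² = Q_enc/ε₀.
E = k|Q_enc|/r² = (8.99×10^9)(8.346e-7)/(0.0886)² = 9.56×10^5 N/C.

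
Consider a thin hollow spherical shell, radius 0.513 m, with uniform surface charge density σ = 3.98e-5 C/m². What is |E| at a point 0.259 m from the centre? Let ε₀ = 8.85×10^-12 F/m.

E = 0 (no enclosed charge)

Take a concentric spherical Gaussian surface of radius r = 0.259 m (inside the shell, r < 0.513 m).
No charge lies within this surface, so Q_enc = 0 and Gauss's law gives E·4πr² = 0 ⇒ E = 0.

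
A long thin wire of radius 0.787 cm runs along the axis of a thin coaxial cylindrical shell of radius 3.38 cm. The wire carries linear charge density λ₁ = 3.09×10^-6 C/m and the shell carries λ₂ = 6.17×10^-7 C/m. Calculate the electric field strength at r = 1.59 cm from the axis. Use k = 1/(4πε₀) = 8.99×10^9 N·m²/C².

Coaxial Gaussian cylinder, radius r = 1.59 cm, length L (between the conductors, 0.787 cm < r < 3.38 cm).
The shell at 3.38 cm lies outside the Gaussian surface, so λ_enc = λ₁ = 3.09e-6 C/m.
Applying ∮E·dA = Q_enc/ε₀ with the end caps contributing no flux:
E = 2k|λ_enc|/r = 2(8.99×10^9)(3.09×10^-6)/(0.0159) = 3.49e6 N/C.

|E| ≈ 3.49×10^6 V/m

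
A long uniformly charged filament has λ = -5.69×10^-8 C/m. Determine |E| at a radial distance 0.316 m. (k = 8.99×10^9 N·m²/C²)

3.24×10^3 N/C

Choose a coaxial cylinder of radius r = 0.316 m (arbitrary length L) as the Gaussian surface.
Q_enc = λL, so λ_enc = -5.69e-8 C/m.
Gauss's law: E·2πrL = λ_enc L/ε₀.
E = 2k|λ_enc|/r = 2(8.99×10^9)(5.69×10^-8)/(0.316) = 3.24×10^3 N/C.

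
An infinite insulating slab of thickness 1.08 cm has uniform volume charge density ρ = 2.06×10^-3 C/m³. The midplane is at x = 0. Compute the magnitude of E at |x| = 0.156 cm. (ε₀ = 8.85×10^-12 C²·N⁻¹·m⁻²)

|E| = 3.63e5 N/C

By symmetry E is perpendicular to the slab. A Gaussian pillbox from −0.156 cm to +0.156 cm (face area A) lies entirely within the slab.
Q_enc = ρ·(2x)·A and flux = 2EA, so 2EA = 2ρxA/ε₀ ⇒ E = |ρ|x/ε₀.
E = (2.06×10^-3)(0.00156)/(8.85×10^-12) = 3.63×10^5 N/C.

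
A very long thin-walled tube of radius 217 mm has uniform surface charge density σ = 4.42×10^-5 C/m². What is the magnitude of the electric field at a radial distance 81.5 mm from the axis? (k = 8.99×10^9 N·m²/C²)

Take a coaxial cylindrical Gaussian surface of radius r = 81.5 mm and length L (r < 217 mm, inside the shell).
No charge is enclosed, so Gauss's law gives E·2πrL = 0 ⇒ E = 0.

E = 0 (no enclosed charge)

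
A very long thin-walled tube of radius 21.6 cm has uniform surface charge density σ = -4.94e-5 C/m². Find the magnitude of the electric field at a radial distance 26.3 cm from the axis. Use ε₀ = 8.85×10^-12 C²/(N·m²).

4.58e6 N/C

Coaxial Gaussian cylinder, radius r = 26.3 cm, length L (r > 21.6 cm).
The whole shell is enclosed: λ_enc = σ·2πR = (-4.94e-5)·2π·(0.216) = -6.704×10^-5 C/m.
Gauss's law: E·2πrL = λ_enc L/ε₀.
E = |λ_enc|/(2πε₀r) = (6.704×10^-5)/(2π·8.85×10^-12·0.263) = 4.58e6 N/C.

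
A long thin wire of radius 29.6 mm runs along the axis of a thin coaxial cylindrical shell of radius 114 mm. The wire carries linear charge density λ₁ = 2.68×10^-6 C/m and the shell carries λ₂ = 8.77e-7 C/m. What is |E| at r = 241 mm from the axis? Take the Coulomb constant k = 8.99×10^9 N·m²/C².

E = 2.65e5 N/C

By cylindrical symmetry E is radial; use a coaxial Gaussian cylinder of radius 241 mm and length L (r > 114 mm, enclosing both).
λ_enc = λ₁ + λ₂ = (2.68×10^-6) + (8.77×10^-7) = 3.557×10^-6 C/m.
Gauss's law: E·2πrL = λ_enc L/ε₀.
E = 2k|λ_enc|/r = 2(8.99×10^9)(3.557×10^-6)/(0.241) = 2.65×10^5 N/C.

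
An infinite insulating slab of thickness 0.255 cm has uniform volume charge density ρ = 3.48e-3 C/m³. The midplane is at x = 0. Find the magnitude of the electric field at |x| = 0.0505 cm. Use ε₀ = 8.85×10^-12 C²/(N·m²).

|E| = 1.99e5 N/C

By symmetry E is perpendicular to the slab. A Gaussian pillbox from −0.0505 cm to +0.0505 cm (face area A) lies entirely within the slab.
Q_enc = ρ·(2x)·A and flux = 2EA, so 2EA = 2ρxA/ε₀ ⇒ E = |ρ|x/ε₀.
E = (3.48e-3)(0.000505)/(8.85×10^-12) = 1.99×10^5 N/C.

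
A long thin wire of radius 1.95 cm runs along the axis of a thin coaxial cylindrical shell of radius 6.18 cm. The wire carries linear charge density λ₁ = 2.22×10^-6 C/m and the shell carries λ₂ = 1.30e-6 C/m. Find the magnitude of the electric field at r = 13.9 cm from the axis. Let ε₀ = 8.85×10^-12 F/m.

|E| ≈ 4.55×10^5 V/m

Choose a coaxial cylinder of radius r = 13.9 cm (arbitrary length L) as the Gaussian surface (r > 6.18 cm, enclosing both).
λ_enc = λ₁ + λ₂ = (2.22×10^-6) + (1.30×10^-6) = 3.52×10^-6 C/m.
Since E is radial and uniform over the curved surface, Φ = E·2πrL = Q_enc/ε₀ = λ_enc L/ε₀.
E = |λ_enc|/(2πε₀r) = (3.52e-6)/(2π·8.85×10^-12·0.139) = 4.55e5 N/C.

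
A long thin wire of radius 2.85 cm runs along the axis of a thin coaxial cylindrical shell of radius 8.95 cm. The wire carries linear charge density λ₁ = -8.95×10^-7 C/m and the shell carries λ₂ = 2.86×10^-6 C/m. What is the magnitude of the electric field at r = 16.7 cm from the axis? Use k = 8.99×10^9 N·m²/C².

E = 2.12×10^5 N/C

By cylindrical symmetry E is radial; use a coaxial Gaussian cylinder of radius 16.7 cm and length L (r > 8.95 cm, enclosing both).
λ_enc = λ₁ + λ₂ = (-8.95e-7) + (2.86e-6) = 1.965×10^-6 C/m.
By Gauss's law (flux through the curved wall only), E·2πrL = λ_enc L/ε₀.
E = 2k|λ_enc|/r = 2(8.99×10^9)(1.965×10^-6)/(0.167) = 2.12×10^5 N/C.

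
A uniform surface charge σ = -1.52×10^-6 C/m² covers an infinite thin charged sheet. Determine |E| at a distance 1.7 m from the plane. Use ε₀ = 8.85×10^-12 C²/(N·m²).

The symmetry is planar: E is normal to the sheet and the same magnitude on both sides. Take a pillbox straddling the sheet with end-cap area A.
Flux Φ = 2EA and Q_enc = σA, so 2EA = σA/ε₀ ⇒ E = |σ|/(2ε₀), independent of distance.
E = |σ|/(2ε₀) = (1.52×10^-6)/(2·8.85×10^-12) = 8.59e4 N/C.

8.59×10^4 V/m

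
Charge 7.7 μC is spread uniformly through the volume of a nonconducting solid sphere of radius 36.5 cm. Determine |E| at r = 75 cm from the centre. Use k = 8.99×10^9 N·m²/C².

Use a concentric Gaussian sphere at r = 75 cm (r > R, so the entire charge is enclosed).
Q_enc = 7.7 μC = 7.70×10^-6 C.
Applying ∮E·dA = Q_enc/ε₀ with Φ = E(4πr²):
E = k|Q_enc|/r² = (8.99×10^9)(7.70×10^-6)/(0.75)² = 1.23e5 N/C.

|E| = 1.23×10^5 V/m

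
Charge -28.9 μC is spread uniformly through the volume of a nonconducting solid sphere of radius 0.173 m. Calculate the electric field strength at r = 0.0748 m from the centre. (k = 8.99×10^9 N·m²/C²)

3.75×10^6 N/C

Use a concentric Gaussian sphere at r = 0.0748 m (r < R).
For a uniform sphere the enclosed fraction is (r/R)³, so Q_enc = (-28.9 μC)(0.0748/0.173)³ = -2.336×10^-6 C.
Applying ∮E·dA = Q_enc/ε₀ with Φ = E(4πr²):
E = k|Q_enc|/r² = (8.99×10^9)(2.336e-6)/(0.0748)² = 3.75e6 N/C.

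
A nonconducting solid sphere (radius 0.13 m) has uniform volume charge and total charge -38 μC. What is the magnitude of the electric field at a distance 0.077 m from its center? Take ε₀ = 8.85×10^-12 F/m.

Use a concentric Gaussian sphere at r = 0.077 m (r < R).
For a uniform sphere the enclosed fraction is (r/R)³, so Q_enc = (-38 μC)(0.077/0.13)³ = -7.896×10^-6 C.
By Gauss's law, ∮E·dA = E·4πr² = Q_enc/ε₀.
E = |Q_enc|/(4πε₀r²) = (7.896×10^-6)/(4π·8.85×10^-12·(0.077)²) = 1.20e7 N/C.

E = 1.20e7 N/C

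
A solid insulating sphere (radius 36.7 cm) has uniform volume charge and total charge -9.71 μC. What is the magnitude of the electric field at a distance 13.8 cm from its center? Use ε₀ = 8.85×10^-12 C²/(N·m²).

|E| ≈ 2.44×10^5 V/m

Symmetry ⇒ E = E(r) r̂. Gaussian sphere of radius r = 13.8 cm (r < R).
For a uniform sphere the enclosed fraction is (r/R)³, so Q_enc = (-9.71 μC)(0.138/0.367)³ = -5.162×10^-7 C.
Since E is radial and uniform over the Gaussian sphere, Φ = E·4πr² = Q_enc/ε₀.
E = |Q_enc|/(4πε₀r²) = (5.162×10^-7)/(4π·8.85×10^-12·(0.138)²) = 2.44×10^5 N/C.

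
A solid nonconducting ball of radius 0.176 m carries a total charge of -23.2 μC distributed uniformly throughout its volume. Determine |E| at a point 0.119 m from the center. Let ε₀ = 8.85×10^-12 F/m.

|E| ≈ 4.55×10^6 V/m

By spherical symmetry E is radial; choose a Gaussian sphere of radius r = 0.119 m (r < R).
For a uniform sphere the enclosed fraction is (r/R)³, so Q_enc = (-23.2 μC)(0.119/0.176)³ = -7.171×10^-6 C.
Since E is radial and uniform over the Gaussian sphere, Φ = E·4πr² = Q_enc/ε₀.
E = |Q_enc|/(4πε₀r²) = (7.171×10^-6)/(4π·8.85×10^-12·(0.119)²) = 4.55×10^6 N/C.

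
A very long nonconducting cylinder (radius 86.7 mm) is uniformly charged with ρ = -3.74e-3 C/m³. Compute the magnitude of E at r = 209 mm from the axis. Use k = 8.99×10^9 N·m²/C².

By cylindrical symmetry E is radial; use a coaxial Gaussian cylinder of radius 209 mm and length L (r > 86.7 mm, full cross-section enclosed).
λ_enc = ρ·πR² = (-3.74e-3)π(0.0867)² = -8.832e-5 C/m.
Gauss's law: E·2πrL = λ_enc L/ε₀.
E = 2k|λ_enc|/r = 2(8.99×10^9)(8.832e-5)/(0.209) = 7.60×10^6 N/C.

|E| = 7.60×10^6 N/C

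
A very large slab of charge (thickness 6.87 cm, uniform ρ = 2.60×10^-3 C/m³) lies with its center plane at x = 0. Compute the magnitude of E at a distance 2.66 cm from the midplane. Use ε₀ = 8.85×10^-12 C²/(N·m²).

E ≈ 7.81e6 V/m

By symmetry E is perpendicular to the slab. A Gaussian pillbox from −2.66 cm to +2.66 cm (face area A) lies entirely within the slab.
Q_enc = ρ·(2x)·A and flux = 2EA, so 2EA = 2ρxA/ε₀ ⇒ E = |ρ|x/ε₀.
E = (2.60×10^-3)(0.0266)/(8.85×10^-12) = 7.81e6 N/C.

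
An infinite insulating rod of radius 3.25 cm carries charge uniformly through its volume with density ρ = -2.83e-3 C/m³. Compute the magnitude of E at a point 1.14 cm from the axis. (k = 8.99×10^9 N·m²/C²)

By cylindrical symmetry E is radial; use a coaxial Gaussian cylinder of radius 1.14 cm and length L (r < R).
Enclosed charge per unit length: λ_enc = ρ·πr² = (-2.83e-3)π(0.0114)² = -1.155×10^-6 C/m.
By Gauss's law (flux through the curved wall only), E·2πrL = λ_enc L/ε₀.
E = 2k|λ_enc|/r = 2(8.99×10^9)(1.155×10^-6)/(0.0114) = 1.82×10^6 N/C.

|E| = 1.82×10^6 N/C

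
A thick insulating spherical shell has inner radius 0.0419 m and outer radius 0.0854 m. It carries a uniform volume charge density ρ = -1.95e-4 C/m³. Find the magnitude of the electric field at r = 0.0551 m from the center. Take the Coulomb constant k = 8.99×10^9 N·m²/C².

|E| = 2.27×10^5 V/m

By spherical symmetry E is radial; choose a Gaussian sphere of radius r = 0.0551 m (within the shell material, 0.0419 m < r < 0.0854 m).
Only the shell between 0.0419 m and r is enclosed: Q_enc = ρ·(4π/3)(r³ − a³) = (-1.95×10^-4)·(4π/3)·((0.0551)³ − (0.0419)³) = -7.656×10^-8 C.
Gauss's law: E·4πr² = Q_enc/ε₀.
E = k|Q_enc|/r² = (8.99×10^9)(7.656e-8)/(0.0551)² = 2.27×10^5 N/C.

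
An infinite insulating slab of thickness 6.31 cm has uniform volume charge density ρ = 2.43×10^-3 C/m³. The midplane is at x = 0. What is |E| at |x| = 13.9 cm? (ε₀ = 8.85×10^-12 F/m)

|E| ≈ 8.66×10^6 N/C

The point |x| = 13.9 cm lies outside the slab (half-thickness 0.03155 m). A symmetric pillbox spanning the full slab encloses Q_enc = ρ·d·A.
Flux = 2EA ⇒ E = |ρ|d/(2ε₀), independent of distance outside.
E = (2.43×10^-3)(0.0631)/(2·8.85×10^-12) = 8.66×10^6 N/C.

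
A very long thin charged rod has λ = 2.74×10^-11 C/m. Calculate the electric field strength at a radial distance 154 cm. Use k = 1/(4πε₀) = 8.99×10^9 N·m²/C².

E = 0.32 N/C

By cylindrical symmetry E is radial; use a coaxial Gaussian cylinder of radius 154 cm and length L.
Q_enc = λL, so λ_enc = 2.74×10^-11 C/m.
Gauss's law: E·2πrL = λ_enc L/ε₀.
E = 2k|λ_enc|/r = 2(8.99×10^9)(2.74×10^-11)/(1.54) = 0.32 N/C.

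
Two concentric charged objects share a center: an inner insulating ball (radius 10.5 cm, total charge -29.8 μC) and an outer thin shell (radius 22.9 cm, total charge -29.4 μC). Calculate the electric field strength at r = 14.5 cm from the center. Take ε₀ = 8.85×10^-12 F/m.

Take a concentric spherical Gaussian surface of radius r = 14.5 cm (between the bodies, 10.5 cm < r < 22.9 cm).
Only the inner charge is enclosed; the outer shell contributes nothing inside itself. Q_enc = -29.8 μC = -2.98×10^-5 C.
Gauss's law: E·4πr² = Q_enc/ε₀.
E = |Q_enc|/(4πε₀r²) = (2.98e-5)/(4π·8.85×10^-12·(0.145)²) = 1.27×10^7 N/C.

|E| ≈ 1.27×10^7 N/C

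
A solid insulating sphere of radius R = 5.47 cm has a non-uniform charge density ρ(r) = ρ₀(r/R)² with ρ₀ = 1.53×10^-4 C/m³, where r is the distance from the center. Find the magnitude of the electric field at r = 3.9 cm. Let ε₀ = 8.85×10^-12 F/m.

Take a concentric spherical Gaussian surface of radius r = 3.9 cm (r < R).
Integrate the density: Q_enc = 4π ∫₀^r ρ₀(r'/R)^2 r'² dr' = 4πρ₀ r^5/(5·R²) = 1.16×10^-8 C.
Since E is radial and uniform over the Gaussian sphere, Φ = E·4πr² = Q_enc/ε₀.
E = |Q_enc|/(4πε₀r²) = (1.16×10^-8)/(4π·8.85×10^-12·(0.039)²) = 6.85×10^4 N/C.

E = 6.85×10^4 V/m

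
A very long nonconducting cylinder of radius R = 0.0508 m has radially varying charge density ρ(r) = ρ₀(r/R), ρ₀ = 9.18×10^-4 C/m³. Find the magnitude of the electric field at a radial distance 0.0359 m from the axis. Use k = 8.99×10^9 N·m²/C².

E ≈ 8.77×10^5 V/m

Choose a coaxial cylinder of radius r = 0.0359 m (arbitrary length L) as the Gaussian surface (r < R).
Integrating ρ over the cross-section to radius r: λ_enc = (2πρ₀/R) ∫₀^r r'^2 dr' = 2πρ₀ r^3/(3·R) = 1.751×10^-6 C/m.
By Gauss's law (flux through the curved wall only), E·2πrL = λ_enc L/ε₀.
E = 2k|λ_enc|/r = 2(8.99×10^9)(1.751×10^-6)/(0.0359) = 8.77e5 N/C.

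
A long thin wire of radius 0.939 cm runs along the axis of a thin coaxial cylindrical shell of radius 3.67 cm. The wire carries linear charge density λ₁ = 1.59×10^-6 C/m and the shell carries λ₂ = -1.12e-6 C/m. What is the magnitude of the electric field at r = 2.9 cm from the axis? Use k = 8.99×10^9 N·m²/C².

Coaxial Gaussian cylinder, radius r = 2.9 cm, length L (between the conductors, 0.939 cm < r < 3.67 cm).
Only the inner wire is enclosed; the outer shell contributes nothing inside itself. λ_enc = λ₁ = 1.59×10^-6 C/m.
By Gauss's law (flux through the curved wall only), E·2πrL = λ_enc L/ε₀.
E = 2k|λ_enc|/r = 2(8.99×10^9)(1.59e-6)/(0.029) = 9.86e5 N/C.

E ≈ 9.86e5 N/C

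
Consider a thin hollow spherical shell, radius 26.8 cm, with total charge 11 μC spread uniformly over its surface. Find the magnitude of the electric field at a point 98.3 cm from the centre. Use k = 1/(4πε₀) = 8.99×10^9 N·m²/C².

Take a concentric spherical Gaussian surface of radius r = 98.3 cm (r > 26.8 cm).
The entire shell is enclosed: Q_enc = 1.10e-5 C.
Since E is radial and uniform over the Gaussian sphere, Φ = E·4πr² = Q_enc/ε₀.
E = k|Q_enc|/r² = (8.99×10^9)(1.10e-5)/(0.983)² = 1.02e5 N/C.

E = 1.02e5 V/m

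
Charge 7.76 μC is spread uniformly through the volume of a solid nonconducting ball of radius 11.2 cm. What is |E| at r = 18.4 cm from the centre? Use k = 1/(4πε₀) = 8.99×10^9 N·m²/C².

|E| = 2.06×10^6 N/C

Symmetry ⇒ E = E(r) r̂. Gaussian sphere of radius r = 18.4 cm (r > R, so the entire charge is enclosed).
Q_enc = 7.76 μC = 7.76e-6 C.
Since E is radial and uniform over the Gaussian sphere, Φ = E·4πr² = Q_enc/ε₀.
E = k|Q_enc|/r² = (8.99×10^9)(7.76×10^-6)/(0.184)² = 2.06×10^6 N/C.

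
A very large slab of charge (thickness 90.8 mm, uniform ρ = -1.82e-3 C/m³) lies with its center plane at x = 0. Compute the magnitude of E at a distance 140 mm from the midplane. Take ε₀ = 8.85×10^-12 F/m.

E = 9.34×10^6 N/C

The point |x| = 140 mm lies outside the slab (half-thickness 0.0454 m). A symmetric pillbox spanning the full slab encloses Q_enc = ρ·d·A.
Flux = 2EA ⇒ E = |ρ|d/(2ε₀), independent of distance outside.
E = (1.82×10^-3)(0.0908)/(2·8.85×10^-12) = 9.34e6 N/C.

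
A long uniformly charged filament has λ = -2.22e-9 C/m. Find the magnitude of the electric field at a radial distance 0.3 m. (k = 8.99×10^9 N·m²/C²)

By cylindrical symmetry E is radial; use a coaxial Gaussian cylinder of radius 0.3 m and length L.
Q_enc = λL, so λ_enc = -2.22×10^-9 C/m.
Since E is radial and uniform over the curved surface, Φ = E·2πrL = Q_enc/ε₀ = λ_enc L/ε₀.
E = 2k|λ_enc|/r = 2(8.99×10^9)(2.22e-9)/(0.3) = 133 N/C.

E ≈ 133 V/m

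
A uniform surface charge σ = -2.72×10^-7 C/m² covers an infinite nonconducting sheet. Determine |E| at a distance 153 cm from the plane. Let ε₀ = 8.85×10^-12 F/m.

|E| ≈ 1.54e4 N/C

Choose a cylindrical pillbox piercing the sheet, end faces (area A) parallel to it.
Only the two end caps contribute flux: Φ = 2EA. With Q_enc = σA, Gauss's law gives E = |σ|/(2ε₀).
E = |σ|/(2ε₀) = (2.72×10^-7)/(2·8.85×10^-12) = 1.54×10^4 N/C.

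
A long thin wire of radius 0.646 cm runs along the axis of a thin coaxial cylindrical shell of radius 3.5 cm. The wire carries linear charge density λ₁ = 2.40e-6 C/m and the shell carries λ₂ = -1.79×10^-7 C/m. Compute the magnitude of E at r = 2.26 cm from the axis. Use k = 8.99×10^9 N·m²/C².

Choose a coaxial cylinder of radius r = 2.26 cm (arbitrary length L) as the Gaussian surface (between the conductors, 0.646 cm < r < 3.5 cm).
The shell at 3.5 cm lies outside the Gaussian surface, so λ_enc = λ₁ = 2.40×10^-6 C/m.
Applying ∮E·dA = Q_enc/ε₀ with the end caps contributing no flux:
E = 2k|λ_enc|/r = 2(8.99×10^9)(2.40×10^-6)/(0.0226) = 1.91×10^6 N/C.

E ≈ 1.91×10^6 N/C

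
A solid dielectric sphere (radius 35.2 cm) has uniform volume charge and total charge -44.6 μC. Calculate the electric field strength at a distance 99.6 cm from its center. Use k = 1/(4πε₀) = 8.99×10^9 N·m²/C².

E = 4.04×10^5 V/m

Take a concentric spherical Gaussian surface of radius r = 99.6 cm (r > R, so the entire charge is enclosed).
Q_enc = -44.6 μC = -4.46e-5 C.
By Gauss's law, ∮E·dA = E·4πr² = Q_enc/ε₀.
E = k|Q_enc|/r² = (8.99×10^9)(4.46e-5)/(0.996)² = 4.04×10^5 N/C.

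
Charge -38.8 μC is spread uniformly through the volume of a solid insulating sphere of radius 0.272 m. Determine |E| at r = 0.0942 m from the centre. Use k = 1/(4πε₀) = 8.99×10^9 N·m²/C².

|E| ≈ 1.63×10^6 N/C

Symmetry ⇒ E = E(r) r̂. Gaussian sphere of radius r = 0.0942 m (r < R).
Only the charge within r is enclosed: Q_enc = Q·(r/R)³ = (-38.8 μC)·(0.0942 m/0.272 m)³ = -1.612×10^-6 C.
Since E is radial and uniform over the Gaussian sphere, Φ = E·4πr² = Q_enc/ε₀.
E = k|Q_enc|/r² = (8.99×10^9)(1.612×10^-6)/(0.0942)² = 1.63×10^6 N/C.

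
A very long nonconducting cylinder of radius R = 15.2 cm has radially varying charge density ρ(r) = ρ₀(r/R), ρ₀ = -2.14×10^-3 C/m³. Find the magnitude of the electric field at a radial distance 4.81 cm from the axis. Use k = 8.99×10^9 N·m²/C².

E = 1.23e6 V/m

Choose a coaxial cylinder of radius r = 4.81 cm (arbitrary length L) as the Gaussian surface (r < R).
Integrating ρ over the cross-section to radius r: λ_enc = (2πρ₀/R) ∫₀^r r'^2 dr' = 2πρ₀ r^3/(3·R) = -3.281×10^-6 C/m.
Since E is radial and uniform over the curved surface, Φ = E·2πrL = Q_enc/ε₀ = λ_enc L/ε₀.
E = 2k|λ_enc|/r = 2(8.99×10^9)(3.281×10^-6)/(0.0481) = 1.23e6 N/C.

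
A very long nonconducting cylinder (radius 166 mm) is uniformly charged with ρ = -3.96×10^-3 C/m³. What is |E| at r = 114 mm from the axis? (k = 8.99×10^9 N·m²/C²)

Choose a coaxial cylinder of radius r = 114 mm (arbitrary length L) as the Gaussian surface (r < R).
Charge inside radius r per length L is ρ·πr²·L, so λ_enc = ρπr² = -1.617×10^-4 C/m.
By Gauss's law (flux through the curved wall only), E·2πrL = λ_enc L/ε₀.
E = 2k|λ_enc|/r = 2(8.99×10^9)(1.617×10^-4)/(0.114) = 2.55×10^7 N/C.

|E| ≈ 2.55e7 N/C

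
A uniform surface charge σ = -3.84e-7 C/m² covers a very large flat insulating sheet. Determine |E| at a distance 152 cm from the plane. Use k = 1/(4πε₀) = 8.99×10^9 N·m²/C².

The symmetry is planar: E is normal to the sheet and the same magnitude on both sides. Take a pillbox straddling the sheet with end-cap area A.
Flux Φ = 2EA and Q_enc = σA, so 2EA = σA/ε₀ ⇒ E = |σ|/(2ε₀), independent of distance.
E = 2πk|σ| = 2π(8.99×10^9)(3.84×10^-7) = 2.17×10^4 N/C.

E ≈ 2.17×10^4 V/m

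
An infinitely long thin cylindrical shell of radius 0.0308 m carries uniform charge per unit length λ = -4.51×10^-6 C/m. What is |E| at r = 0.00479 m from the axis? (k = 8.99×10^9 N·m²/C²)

By cylindrical symmetry E is radial; use a coaxial Gaussian cylinder of radius 0.00479 m and length L (r < 0.0308 m, inside the shell).
All the surface charge lies outside this cylinder: Q_enc = 0, hence E = 0.

|E| = 0 N/C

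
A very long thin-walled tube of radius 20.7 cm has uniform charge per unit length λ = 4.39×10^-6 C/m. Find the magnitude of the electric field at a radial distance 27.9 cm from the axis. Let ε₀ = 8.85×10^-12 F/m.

E ≈ 2.83×10^5 V/m

Choose a coaxial cylinder of radius r = 27.9 cm (arbitrary length L) as the Gaussian surface (r > 20.7 cm).
The full line charge is enclosed: λ_enc = 4.39×10^-6 C/m.
By Gauss's law (flux through the curved wall only), E·2πrL = λ_enc L/ε₀.
E = |λ_enc|/(2πε₀r) = (4.39×10^-6)/(2π·8.85×10^-12·0.279) = 2.83×10^5 N/C.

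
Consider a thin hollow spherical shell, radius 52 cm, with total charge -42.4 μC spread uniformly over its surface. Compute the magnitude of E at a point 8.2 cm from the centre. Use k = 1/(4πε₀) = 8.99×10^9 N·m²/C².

Symmetry ⇒ E = E(r) r̂. Gaussian sphere of radius r = 8.2 cm (inside the shell, r < 52 cm).
All the charge is outside the Gaussian surface: Q_enc = 0, hence E = 0 everywhere inside the shell.

|E| = 0 N/C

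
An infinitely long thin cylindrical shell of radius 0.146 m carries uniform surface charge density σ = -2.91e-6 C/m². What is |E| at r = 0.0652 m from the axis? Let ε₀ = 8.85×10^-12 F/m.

E = 0

By cylindrical symmetry E is radial; use a coaxial Gaussian cylinder of radius 0.0652 m and length L (r < 0.146 m, inside the shell).
All the surface charge lies outside this cylinder: Q_enc = 0, hence E = 0.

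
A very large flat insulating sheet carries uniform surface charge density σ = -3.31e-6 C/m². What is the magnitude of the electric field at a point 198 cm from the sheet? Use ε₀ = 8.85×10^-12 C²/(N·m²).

|E| ≈ 1.87×10^5 N/C

Choose a cylindrical pillbox piercing the sheet, end faces (area A) parallel to it.
Only the two end caps contribute flux: Φ = 2EA. With Q_enc = σA, Gauss's law gives E = |σ|/(2ε₀).
E = |σ|/(2ε₀) = (3.31×10^-6)/(2·8.85×10^-12) = 1.87e5 N/C.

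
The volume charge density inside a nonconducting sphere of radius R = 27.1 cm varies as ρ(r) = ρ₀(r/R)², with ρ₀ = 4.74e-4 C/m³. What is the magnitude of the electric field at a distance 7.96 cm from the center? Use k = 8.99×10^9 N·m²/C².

E ≈ 7.35×10^4 N/C

By spherical symmetry E is radial; choose a Gaussian sphere of radius r = 7.96 cm (r < R).
Q_enc = ∫₀^r ρ(r')·4πr'² dr' = (4πρ₀/R²) ∫₀^r r'^4 dr' = 4πρ₀ r^5/(5·R²) = 5.184e-8 C.
Gauss's law: E·4πr² = Q_enc/ε₀.
E = k|Q_enc|/r² = (8.99×10^9)(5.184×10^-8)/(0.0796)² = 7.35×10^4 N/C.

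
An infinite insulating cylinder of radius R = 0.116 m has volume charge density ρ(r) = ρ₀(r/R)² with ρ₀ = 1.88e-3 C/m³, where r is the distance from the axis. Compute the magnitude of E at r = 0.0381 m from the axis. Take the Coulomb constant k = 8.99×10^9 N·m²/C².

By cylindrical symmetry E is radial; use a coaxial Gaussian cylinder of radius 0.0381 m and length L (r < R).
Integrating ρ over the cross-section to radius r: λ_enc = (2πρ₀/R²) ∫₀^r r'^3 dr' = 2πρ₀ r^4/(4·R²) = 4.624e-7 C/m.
Applying ∮E·dA = Q_enc/ε₀ with the end caps contributing no flux:
E = 2k|λ_enc|/r = 2(8.99×10^9)(4.624e-7)/(0.0381) = 2.18×10^5 N/C.

2.18e5 V/m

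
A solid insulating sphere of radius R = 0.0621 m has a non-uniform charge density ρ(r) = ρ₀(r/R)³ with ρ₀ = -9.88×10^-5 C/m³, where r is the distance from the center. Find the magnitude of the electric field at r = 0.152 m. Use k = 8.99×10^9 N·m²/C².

|E| ≈ 1.93×10^4 V/m

Symmetry ⇒ E = E(r) r̂. Gaussian sphere of radius r = 0.152 m (r > R, all charge enclosed).
Q_enc = 4π ∫₀^R ρ₀(r'/R)^3 r'² dr' = 4πρ₀R³/6 = -4.956e-8 C.
Gauss's law: E·4πr² = Q_enc/ε₀.
E = k|Q_enc|/r² = (8.99×10^9)(4.956×10^-8)/(0.152)² = 1.93×10^4 N/C.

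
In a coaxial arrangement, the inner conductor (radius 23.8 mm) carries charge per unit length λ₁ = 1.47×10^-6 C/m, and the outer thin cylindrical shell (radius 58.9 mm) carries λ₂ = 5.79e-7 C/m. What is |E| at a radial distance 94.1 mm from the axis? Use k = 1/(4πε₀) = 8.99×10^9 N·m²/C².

By cylindrical symmetry E is radial; use a coaxial Gaussian cylinder of radius 94.1 mm and length L (r > 58.9 mm, enclosing both).
λ_enc = λ₁ + λ₂ = (1.47×10^-6) + (5.79×10^-7) = 2.049×10^-6 C/m.
Applying ∮E·dA = Q_enc/ε₀ with the end caps contributing no flux:
E = 2k|λ_enc|/r = 2(8.99×10^9)(2.049×10^-6)/(0.0941) = 3.92×10^5 N/C.

3.92×10^5 V/m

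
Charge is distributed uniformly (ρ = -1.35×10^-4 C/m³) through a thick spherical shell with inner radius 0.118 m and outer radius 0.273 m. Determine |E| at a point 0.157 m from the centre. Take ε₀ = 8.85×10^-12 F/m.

E = 4.59×10^5 V/m

Use a concentric Gaussian sphere at r = 0.157 m (within the shell material, 0.118 m < r < 0.273 m).
Only the shell between 0.118 m and r is enclosed: Q_enc = ρ·(4π/3)(r³ − a³) = (-1.35×10^-4)·(4π/3)·((0.157)³ − (0.118)³) = -1.259×10^-6 C.
Applying ∮E·dA = Q_enc/ε₀ with Φ = E(4πr²):
E = |Q_enc|/(4πε₀r²) = (1.259e-6)/(4π·8.85×10^-12·(0.157)²) = 4.59×10^5 N/C.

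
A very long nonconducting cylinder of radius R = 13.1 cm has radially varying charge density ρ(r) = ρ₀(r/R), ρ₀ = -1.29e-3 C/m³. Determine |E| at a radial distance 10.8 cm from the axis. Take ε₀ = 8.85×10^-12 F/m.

By cylindrical symmetry E is radial; use a coaxial Gaussian cylinder of radius 10.8 cm and length L (r < R).
Integrating ρ over the cross-section to radius r: λ_enc = (2πρ₀/R) ∫₀^r r'^2 dr' = 2πρ₀ r^3/(3·R) = -2.598×10^-5 C/m.
By Gauss's law (flux through the curved wall only), E·2πrL = λ_enc L/ε₀.
E = |λ_enc|/(2πε₀r) = (2.598×10^-5)/(2π·8.85×10^-12·0.108) = 4.33e6 N/C.

4.33×10^6 N/C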